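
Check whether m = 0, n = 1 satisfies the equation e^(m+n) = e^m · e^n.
Substituting m = 0, n = 1:

LHS = e^(0+1) = e ≈ 2.718
RHS = e^0 · e^1 = e ≈ 2.718

LHS = RHS, so the equation holds at this point.

Answer: Holds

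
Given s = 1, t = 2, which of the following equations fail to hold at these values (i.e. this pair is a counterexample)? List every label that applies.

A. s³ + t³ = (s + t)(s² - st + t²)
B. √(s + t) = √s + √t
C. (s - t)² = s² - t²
B, C

Evaluating each claim at the given values:
A. LHS = 9, RHS = 9 → holds here (LHS = RHS)
B. LHS = √(3) ≈ 1.732, RHS = 1 + √(2) ≈ 2.414 → fails here (LHS ≠ RHS)
C. LHS = 1, RHS = -3 → fails here (LHS ≠ RHS)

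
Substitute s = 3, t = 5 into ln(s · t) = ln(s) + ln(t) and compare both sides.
LHS = ln(3 · 5) = ln(15) ≈ 2.708
RHS = ln(3) + ln(5) ≈ 2.708

LHS = RHS: the two sides agree.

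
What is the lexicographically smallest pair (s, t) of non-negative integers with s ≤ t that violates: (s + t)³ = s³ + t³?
At (0, 0): both sides equal 0, so it holds there.
At (0, 4): both sides equal 64, so it holds there.

Substituting (1, 1) into the claim:
LHS = (1 + 1)³ = 8
RHS = 1³ + 1³ = 2

Since LHS ≠ RHS, this pair disproves the claim, and no lexicographically smaller pair (s ≤ t, non-negative integers) does.

For instance (1, 6) is also a counterexample (LHS = 343, RHS = 217), but it's lexicographically larger.

Answer: (s, t) = (1, 1)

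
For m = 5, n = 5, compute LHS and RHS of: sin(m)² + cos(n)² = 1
LHS = sin(5)² + cos(5)² = 1
RHS = 1

LHS = RHS: the two sides agree.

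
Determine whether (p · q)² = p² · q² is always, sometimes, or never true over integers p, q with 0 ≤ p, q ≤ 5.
Always true

The identity holds for every pair in the range. For instance at (p, q) = (5, 1): both sides equal 25.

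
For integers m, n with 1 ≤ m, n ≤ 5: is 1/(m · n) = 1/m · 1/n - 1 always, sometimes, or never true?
Never true

The claim fails for every pair in the range. For instance at (m, n) = (2, 4): LHS = 1/8, RHS = -7/8.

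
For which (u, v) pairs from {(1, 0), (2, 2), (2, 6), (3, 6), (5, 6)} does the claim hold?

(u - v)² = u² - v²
(1, 0), (2, 2)

Testing each pair:
(1, 0): LHS = 1, RHS = 1 → holds
(2, 2): LHS = 0, RHS = 0 → holds
(2, 6): LHS = 16, RHS = -32 → fails
(3, 6): LHS = 9, RHS = -27 → fails
(5, 6): LHS = 1, RHS = -11 → fails

2 of 5 pairs satisfy the claim.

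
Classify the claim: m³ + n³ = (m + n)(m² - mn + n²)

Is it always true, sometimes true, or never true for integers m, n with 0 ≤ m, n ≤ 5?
Always true

The identity holds for every pair in the range. For instance at (m, n) = (4, 0): both sides equal 64.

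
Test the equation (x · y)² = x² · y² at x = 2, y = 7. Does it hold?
Substituting x = 2, y = 7:

LHS = (2 · 7)² = 196
RHS = 2² · 7² = 196

LHS = RHS, so the equation holds at this point.

Answer: Holds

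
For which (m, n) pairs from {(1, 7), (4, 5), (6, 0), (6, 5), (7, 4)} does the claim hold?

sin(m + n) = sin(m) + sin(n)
(6, 0)

Testing each pair:
(1, 7): LHS = sin(8) ≈ 0.9894, RHS = sin(7) + sin(1) ≈ 1.498 → fails
(4, 5): LHS = sin(9) ≈ 0.4121, RHS = sin(5) + sin(4) ≈ -1.716 → fails
(6, 0): LHS = sin(6) ≈ -0.2794, RHS = sin(6) ≈ -0.2794 → holds
(6, 5): LHS = sin(11) ≈ -1, RHS = sin(5) + sin(6) ≈ -1.238 → fails
(7, 4): LHS = sin(11) ≈ -1, RHS = sin(4) + sin(7) ≈ -0.09982 → fails

1 of 5 pairs satisfies the claim.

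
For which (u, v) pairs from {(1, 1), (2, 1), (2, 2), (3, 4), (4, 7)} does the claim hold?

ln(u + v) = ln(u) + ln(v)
(2, 2)

Testing each pair:
(1, 1): LHS = ln(2) ≈ 0.6931, RHS = 0 → fails
(2, 1): LHS = ln(3) ≈ 1.099, RHS = ln(2) ≈ 0.6931 → fails
(2, 2): LHS = ln(4) ≈ 1.386, RHS = 2·ln(2) ≈ 1.386 → holds
(3, 4): LHS = ln(7) ≈ 1.946, RHS = ln(3) + ln(4) ≈ 2.485 → fails
(4, 7): LHS = ln(11) ≈ 2.398, RHS = ln(4) + ln(7) ≈ 3.332 → fails

1 of 5 pairs satisfies the claim.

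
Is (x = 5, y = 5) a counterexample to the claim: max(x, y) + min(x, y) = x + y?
No

Substituting x = 5, y = 5:
LHS = max(5, 5) + min(5, 5) = 10
RHS = 5 + 5 = 10

The sides agree, so this pair does not disprove the claim.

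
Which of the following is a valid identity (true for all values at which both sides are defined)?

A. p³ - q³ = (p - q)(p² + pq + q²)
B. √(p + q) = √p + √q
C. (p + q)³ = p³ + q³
A: holds — e.g. at (1, 4), both sides equal -63.
B: fails at (4, 5) — LHS = 3, RHS = 2 + √(5) ≈ 4.236.
C: fails at (3, 7) — LHS = 1000, RHS = 370.

Answer: A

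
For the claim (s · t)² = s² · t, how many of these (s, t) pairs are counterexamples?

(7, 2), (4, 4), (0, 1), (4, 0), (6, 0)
2

Testing each pair:
(7, 2): LHS = 196, RHS = 98 → counterexample
(4, 4): LHS = 256, RHS = 64 → counterexample
(0, 1): LHS = 0, RHS = 0 → satisfies claim
(4, 0): LHS = 0, RHS = 0 → satisfies claim
(6, 0): LHS = 0, RHS = 0 → satisfies claim

That makes 2 counterexamples.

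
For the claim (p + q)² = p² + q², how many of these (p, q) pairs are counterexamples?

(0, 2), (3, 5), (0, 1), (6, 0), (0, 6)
Testing each pair:
(0, 2): LHS = 4, RHS = 4 → satisfies claim
(3, 5): LHS = 64, RHS = 34 → counterexample
(0, 1): LHS = 1, RHS = 1 → satisfies claim
(6, 0): LHS = 36, RHS = 36 → satisfies claim
(0, 6): LHS = 36, RHS = 36 → satisfies claim

That makes 1 counterexample.

Answer: 1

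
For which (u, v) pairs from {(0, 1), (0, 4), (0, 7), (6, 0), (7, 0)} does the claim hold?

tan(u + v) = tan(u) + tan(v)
All pairs

Testing each pair:
(0, 1): LHS = tan(1) ≈ 1.557, RHS = tan(1) ≈ 1.557 → holds
(0, 4): LHS = tan(4) ≈ 1.158, RHS = tan(4) ≈ 1.158 → holds
(0, 7): LHS = tan(7) ≈ 0.8714, RHS = tan(7) ≈ 0.8714 → holds
(6, 0): LHS = tan(6) ≈ -0.291, RHS = tan(6) ≈ -0.291 → holds
(7, 0): LHS = tan(7) ≈ 0.8714, RHS = tan(7) ≈ 0.8714 → holds

Every pair satisfies the claim.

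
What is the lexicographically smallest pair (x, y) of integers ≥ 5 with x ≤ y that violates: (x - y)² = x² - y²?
(x, y) = (5, 6)

Substituting (5, 6) into the claim:
LHS = (5 - 6)² = 1
RHS = 5² - 6² = -11

Since LHS ≠ RHS, this pair disproves the claim, and no lexicographically smaller pair (x ≤ y, integers ≥ 5) does.

For instance (10, 12) is also a counterexample (LHS = 4, RHS = -44), but it's lexicographically larger.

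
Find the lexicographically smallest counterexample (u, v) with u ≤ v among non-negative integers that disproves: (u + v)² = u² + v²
Substituting (1, 1) into the claim:
LHS = (1 + 1)² = 4
RHS = 1² + 1² = 2

Since LHS ≠ RHS, this pair disproves the claim, and no lexicographically smaller pair (u ≤ v, non-negative integers) does.

For instance (4, 6) is also a counterexample (LHS = 100, RHS = 52), but it's lexicographically larger.

Answer: (u, v) = (1, 1)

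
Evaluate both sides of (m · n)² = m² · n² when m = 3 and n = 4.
LHS = (3 · 4)² = 144
RHS = 3² · 4² = 144

LHS = RHS: the two sides agree.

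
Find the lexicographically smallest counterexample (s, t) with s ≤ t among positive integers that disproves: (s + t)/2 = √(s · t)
(s, t) = (1, 2)

At (1, 1): both sides equal 1, so it holds there.

Substituting (1, 2) into the claim:
LHS = (1 + 2)/2 = 3/2
RHS = √(1 · 2) = √(2) ≈ 1.414

Since LHS ≠ RHS, this pair disproves the claim, and no lexicographically smaller pair (s ≤ t, positive integers) does.

For instance (4, 6) is also a counterexample (LHS = 5, RHS = 2·√(6) ≈ 4.899), but it's lexicographically larger.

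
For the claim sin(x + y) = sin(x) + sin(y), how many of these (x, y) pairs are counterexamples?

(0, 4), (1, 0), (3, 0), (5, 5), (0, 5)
1

Testing each pair:
(0, 4): LHS = sin(4) ≈ -0.7568, RHS = sin(4) ≈ -0.7568 → satisfies claim
(1, 0): LHS = sin(1) ≈ 0.8415, RHS = sin(1) ≈ 0.8415 → satisfies claim
(3, 0): LHS = sin(3) ≈ 0.1411, RHS = sin(3) ≈ 0.1411 → satisfies claim
(5, 5): LHS = sin(10) ≈ -0.544, RHS = 2·sin(5) ≈ -1.918 → counterexample
(0, 5): LHS = sin(5) ≈ -0.9589, RHS = sin(5) ≈ -0.9589 → satisfies claim

That makes 1 counterexample.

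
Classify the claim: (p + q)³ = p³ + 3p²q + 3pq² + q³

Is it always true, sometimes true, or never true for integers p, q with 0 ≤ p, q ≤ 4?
Always true

The identity holds for every pair in the range. For instance at (p, q) = (0, 3): both sides equal 27.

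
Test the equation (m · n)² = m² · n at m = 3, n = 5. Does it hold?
Fails

Substituting m = 3, n = 5:

LHS = (3 · 5)² = 225
RHS = 3² · 5 = 45

LHS ≠ RHS, so the equation does not hold at this point.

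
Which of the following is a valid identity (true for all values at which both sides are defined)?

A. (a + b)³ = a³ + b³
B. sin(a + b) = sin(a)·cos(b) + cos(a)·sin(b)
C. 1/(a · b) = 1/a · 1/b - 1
A: fails at (2, 7) — LHS = 729, RHS = 351.
B: holds — e.g. at (2, 5), both sides equal sin(7) ≈ 0.657.
C: fails at (3, 5) — LHS = 1/15, RHS = -14/15.

Answer: B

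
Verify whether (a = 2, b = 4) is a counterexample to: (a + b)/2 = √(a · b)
Substituting a = 2, b = 4:
LHS = (2 + 4)/2 = 3
RHS = √(2 · 4) = 2·√(2) ≈ 2.828

Since LHS ≠ RHS, this pair disproves the claim.

Answer: Yes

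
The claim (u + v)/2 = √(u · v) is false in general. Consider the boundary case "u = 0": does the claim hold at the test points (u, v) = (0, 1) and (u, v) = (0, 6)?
At (0, 1): LHS = 1/2 ≠ RHS = 0
At (0, 6): LHS = 3 ≠ RHS = 0

Answer: No, fails at both test points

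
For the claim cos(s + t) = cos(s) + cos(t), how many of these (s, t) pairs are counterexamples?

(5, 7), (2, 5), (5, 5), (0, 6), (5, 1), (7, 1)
Testing each pair:
(5, 7): LHS = cos(12) ≈ 0.8439, RHS = cos(5) + cos(7) ≈ 1.038 → counterexample
(2, 5): LHS = cos(7) ≈ 0.7539, RHS = cos(2) + cos(5) ≈ -0.1325 → counterexample
(5, 5): LHS = cos(10) ≈ -0.8391, RHS = 2·cos(5) ≈ 0.5673 → counterexample
(0, 6): LHS = cos(6) ≈ 0.9602, RHS = cos(6) + 1 ≈ 1.96 → counterexample
(5, 1): LHS = cos(6) ≈ 0.9602, RHS = cos(5) + cos(1) ≈ 0.824 → counterexample
(7, 1): LHS = cos(8) ≈ -0.1455, RHS = cos(1) + cos(7) ≈ 1.294 → counterexample

That makes 6 counterexamples.

Answer: 6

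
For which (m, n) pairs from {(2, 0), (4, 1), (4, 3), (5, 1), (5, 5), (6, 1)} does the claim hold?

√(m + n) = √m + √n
(2, 0)

Testing each pair:
(2, 0): LHS = √(2) ≈ 1.414, RHS = √(2) ≈ 1.414 → holds
(4, 1): LHS = √(5) ≈ 2.236, RHS = 3 → fails
(4, 3): LHS = √(7) ≈ 2.646, RHS = √(3) + 2 ≈ 3.732 → fails
(5, 1): LHS = √(6) ≈ 2.449, RHS = 1 + √(5) ≈ 3.236 → fails
(5, 5): LHS = √(10) ≈ 3.162, RHS = 2·√(5) ≈ 4.472 → fails
(6, 1): LHS = √(7) ≈ 2.646, RHS = 1 + √(6) ≈ 3.449 → fails

1 of 6 pairs satisfies the claim.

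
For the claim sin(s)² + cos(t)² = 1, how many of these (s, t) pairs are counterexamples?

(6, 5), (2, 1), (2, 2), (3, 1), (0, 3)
Testing each pair:
(6, 5): LHS = sin(6)² + cos(5)² ≈ 0.1585, RHS = 1 → counterexample
(2, 1): LHS = cos(1)² + sin(2)² ≈ 1.119, RHS = 1 → counterexample
(2, 2): LHS = cos(2)² + sin(2)² = 1, RHS = 1 → satisfies claim
(3, 1): LHS = sin(3)² + cos(1)² ≈ 0.3118, RHS = 1 → counterexample
(0, 3): LHS = cos(3)² ≈ 0.9801, RHS = 1 → counterexample

That makes 4 counterexamples.

Answer: 4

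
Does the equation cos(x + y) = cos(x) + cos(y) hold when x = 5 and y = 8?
Fails

Substituting x = 5, y = 8:

LHS = cos(5 + 8) = cos(13) ≈ 0.9074
RHS = cos(5) + cos(8) ≈ 0.1382

LHS ≠ RHS, so the equation does not hold at this point.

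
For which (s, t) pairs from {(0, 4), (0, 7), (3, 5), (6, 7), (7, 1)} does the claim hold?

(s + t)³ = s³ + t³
Testing each pair:
(0, 4): LHS = 64, RHS = 64 → holds
(0, 7): LHS = 343, RHS = 343 → holds
(3, 5): LHS = 512, RHS = 152 → fails
(6, 7): LHS = 2197, RHS = 559 → fails
(7, 1): LHS = 512, RHS = 344 → fails

2 of 5 pairs satisfy the claim.

Answer: (0, 4), (0, 7)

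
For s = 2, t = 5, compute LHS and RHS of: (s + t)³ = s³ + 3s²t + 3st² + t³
LHS = (2 + 5)³ = 343
RHS = 2³ + 3·2²·5 + 3·2·5² + 5³ = 343

LHS = RHS: the two sides agree.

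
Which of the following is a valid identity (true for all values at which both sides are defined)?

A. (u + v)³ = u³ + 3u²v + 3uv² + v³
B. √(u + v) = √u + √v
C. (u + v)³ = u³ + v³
A: holds — e.g. at (2, 4), both sides equal 216.
B: fails at (1, 3) — LHS = 2, RHS = 1 + √(3) ≈ 2.732.
C: fails at (5, 8) — LHS = 2197, RHS = 637.

Answer: A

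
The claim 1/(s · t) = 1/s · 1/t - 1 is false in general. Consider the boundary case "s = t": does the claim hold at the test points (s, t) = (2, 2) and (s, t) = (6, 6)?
No, fails at both test points

At (2, 2): LHS = 1/4 ≠ RHS = -3/4
At (6, 6): LHS = 1/36 ≠ RHS = -35/36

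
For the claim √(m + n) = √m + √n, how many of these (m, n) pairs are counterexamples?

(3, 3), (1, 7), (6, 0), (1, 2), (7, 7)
4

Testing each pair:
(3, 3): LHS = √(6) ≈ 2.449, RHS = 2·√(3) ≈ 3.464 → counterexample
(1, 7): LHS = 2·√(2) ≈ 2.828, RHS = 1 + √(7) ≈ 3.646 → counterexample
(6, 0): LHS = √(6) ≈ 2.449, RHS = √(6) ≈ 2.449 → satisfies claim
(1, 2): LHS = √(3) ≈ 1.732, RHS = 1 + √(2) ≈ 2.414 → counterexample
(7, 7): LHS = √(14) ≈ 3.742, RHS = 2·√(7) ≈ 5.292 → counterexample

That makes 4 counterexamples.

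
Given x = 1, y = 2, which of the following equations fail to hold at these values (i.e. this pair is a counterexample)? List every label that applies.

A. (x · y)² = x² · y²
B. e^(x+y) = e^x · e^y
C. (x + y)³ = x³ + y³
Evaluating each claim at the given values:
A. LHS = 4, RHS = 4 → holds here (LHS = RHS)
B. LHS = e^3 ≈ 20.09, RHS = e^3 ≈ 20.09 → holds here (LHS = RHS)
C. LHS = 27, RHS = 9 → fails here (LHS ≠ RHS)

Answer: C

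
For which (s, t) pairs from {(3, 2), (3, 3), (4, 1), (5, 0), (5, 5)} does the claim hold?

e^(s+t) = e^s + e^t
Testing each pair:
(3, 2): LHS = e^5 ≈ 148.4, RHS = e^2 + e^3 ≈ 27.47 → fails
(3, 3): LHS = e^6 ≈ 403.4, RHS = 2·e^3 ≈ 40.17 → fails
(4, 1): LHS = e^5 ≈ 148.4, RHS = e + e^4 ≈ 57.32 → fails
(5, 0): LHS = e^5 ≈ 148.4, RHS = 1 + e^5 ≈ 149.4 → fails
(5, 5): LHS = e^10 ≈ 22026.5, RHS = 2·e^5 ≈ 296.8 → fails

No pair satisfies the claim.

Answer: None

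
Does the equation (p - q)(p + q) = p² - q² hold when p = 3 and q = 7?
Substituting p = 3, q = 7:

LHS = (3 - 7)(3 + 7) = -40
RHS = 3² - 7² = -40

LHS = RHS, so the equation holds at this point.

Answer: Holds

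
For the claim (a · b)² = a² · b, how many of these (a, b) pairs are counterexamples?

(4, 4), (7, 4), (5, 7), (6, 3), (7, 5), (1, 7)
6

Testing each pair:
(4, 4): LHS = 256, RHS = 64 → counterexample
(7, 4): LHS = 784, RHS = 196 → counterexample
(5, 7): LHS = 1225, RHS = 175 → counterexample
(6, 3): LHS = 324, RHS = 108 → counterexample
(7, 5): LHS = 1225, RHS = 245 → counterexample
(1, 7): LHS = 49, RHS = 7 → counterexample

That makes 6 counterexamples.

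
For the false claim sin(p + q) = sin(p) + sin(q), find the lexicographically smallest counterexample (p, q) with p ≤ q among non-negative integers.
At (0, 6): both sides equal sin(6) ≈ -0.2794, so it holds there.

Substituting (1, 1) into the claim:
LHS = sin(1 + 1) = sin(2) ≈ 0.9093
RHS = sin(1) + sin(1) = 2·sin(1) ≈ 1.683

Since LHS ≠ RHS, this pair disproves the claim, and no lexicographically smaller pair (p ≤ q, non-negative integers) does.

For instance (2, 6) is also a counterexample (LHS = sin(8) ≈ 0.9894, RHS = sin(6) + sin(2) ≈ 0.6299), but it's lexicographically larger.

Answer: (p, q) = (1, 1)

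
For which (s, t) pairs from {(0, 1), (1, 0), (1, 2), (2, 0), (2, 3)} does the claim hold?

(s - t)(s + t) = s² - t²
Testing each pair:
(0, 1): LHS = -1, RHS = -1 → holds
(1, 0): LHS = 1, RHS = 1 → holds
(1, 2): LHS = -3, RHS = -3 → holds
(2, 0): LHS = 4, RHS = 4 → holds
(2, 3): LHS = -5, RHS = -5 → holds

Every pair satisfies the claim.

Answer: All pairs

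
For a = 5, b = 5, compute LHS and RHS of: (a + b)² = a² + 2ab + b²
LHS = (5 + 5)² = 100
RHS = 5² + 2·5·5 + 5² = 100

LHS = RHS: the two sides agree.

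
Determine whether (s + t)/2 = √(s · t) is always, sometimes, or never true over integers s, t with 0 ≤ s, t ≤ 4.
Sometimes true

It holds at (s, t) = (3, 3) (both sides equal 3), but fails at (s, t) = (1, 2) (LHS = 3/2, RHS = √(2) ≈ 1.414).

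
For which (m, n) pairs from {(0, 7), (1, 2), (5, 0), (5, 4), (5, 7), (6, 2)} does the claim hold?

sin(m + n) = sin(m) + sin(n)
Testing each pair:
(0, 7): LHS = sin(7) ≈ 0.657, RHS = sin(7) ≈ 0.657 → holds
(1, 2): LHS = sin(3) ≈ 0.1411, RHS = sin(1) + sin(2) ≈ 1.751 → fails
(5, 0): LHS = sin(5) ≈ -0.9589, RHS = sin(5) ≈ -0.9589 → holds
(5, 4): LHS = sin(9) ≈ 0.4121, RHS = sin(5) + sin(4) ≈ -1.716 → fails
(5, 7): LHS = sin(12) ≈ -0.5366, RHS = sin(5) + sin(7) ≈ -0.3019 → fails
(6, 2): LHS = sin(8) ≈ 0.9894, RHS = sin(6) + sin(2) ≈ 0.6299 → fails

2 of 6 pairs satisfy the claim.

Answer: (0, 7), (5, 0)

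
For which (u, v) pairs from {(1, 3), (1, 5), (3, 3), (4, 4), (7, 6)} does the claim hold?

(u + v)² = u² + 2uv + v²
Testing each pair:
(1, 3): LHS = 16, RHS = 16 → holds
(1, 5): LHS = 36, RHS = 36 → holds
(3, 3): LHS = 36, RHS = 36 → holds
(4, 4): LHS = 64, RHS = 64 → holds
(7, 6): LHS = 169, RHS = 169 → holds

Every pair satisfies the claim.

Answer: All pairs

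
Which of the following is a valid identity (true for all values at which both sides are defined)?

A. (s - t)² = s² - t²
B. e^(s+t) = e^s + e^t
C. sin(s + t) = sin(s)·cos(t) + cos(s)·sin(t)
A: fails at (0, 1) — LHS = 1, RHS = -1.
B: fails at (1, 1) — LHS = e^2 ≈ 7.389, RHS = 2·e ≈ 5.437.
C: holds — e.g. at (1, 1), both sides equal sin(2) ≈ 0.9093.

Answer: C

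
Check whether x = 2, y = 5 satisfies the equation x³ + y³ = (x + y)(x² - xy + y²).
Holds

Substituting x = 2, y = 5:

LHS = 2³ + 5³ = 133
RHS = (2 + 5)(2² - 2·5 + 5²) = 133

LHS = RHS, so the equation holds at this point.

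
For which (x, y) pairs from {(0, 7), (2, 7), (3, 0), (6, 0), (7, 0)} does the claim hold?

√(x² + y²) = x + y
(0, 7), (3, 0), (6, 0), (7, 0)

Testing each pair:
(0, 7): LHS = 7, RHS = 7 → holds
(2, 7): LHS = √(53) ≈ 7.28, RHS = 9 → fails
(3, 0): LHS = 3, RHS = 3 → holds
(6, 0): LHS = 6, RHS = 6 → holds
(7, 0): LHS = 7, RHS = 7 → holds

4 of 5 pairs satisfy the claim.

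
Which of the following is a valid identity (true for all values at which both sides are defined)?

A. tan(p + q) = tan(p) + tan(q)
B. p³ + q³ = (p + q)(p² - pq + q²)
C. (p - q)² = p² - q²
A: fails at (3, 3) — LHS = tan(6) ≈ -0.291, RHS = 2·tan(3) ≈ -0.2851.
B: holds — e.g. at (3, 4), both sides equal 91.
C: fails at (3, 7) — LHS = 16, RHS = -40.

Answer: B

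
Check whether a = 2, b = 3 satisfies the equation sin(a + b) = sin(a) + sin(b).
Substituting a = 2, b = 3:

LHS = sin(2 + 3) = sin(5) ≈ -0.9589
RHS = sin(2) + sin(3) ≈ 1.05

LHS ≠ RHS, so the equation does not hold at this point.

Answer: Fails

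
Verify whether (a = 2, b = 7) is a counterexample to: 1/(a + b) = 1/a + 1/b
Substituting a = 2, b = 7:
LHS = 1/(2 + 7) = 1/9
RHS = 1/2 + 1/7 = 9/14

Since LHS ≠ RHS, this pair disproves the claim.

Answer: Yes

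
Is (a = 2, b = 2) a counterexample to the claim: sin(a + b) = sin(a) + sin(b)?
Substituting a = 2, b = 2:
LHS = sin(2 + 2) = sin(4) ≈ -0.7568
RHS = sin(2) + sin(2) = 2·sin(2) ≈ 1.819

Since LHS ≠ RHS, this pair disproves the claim.

Answer: Yes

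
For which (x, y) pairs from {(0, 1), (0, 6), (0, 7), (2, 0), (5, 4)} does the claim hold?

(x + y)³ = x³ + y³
(0, 1), (0, 6), (0, 7), (2, 0)

Testing each pair:
(0, 1): LHS = 1, RHS = 1 → holds
(0, 6): LHS = 216, RHS = 216 → holds
(0, 7): LHS = 343, RHS = 343 → holds
(2, 0): LHS = 8, RHS = 8 → holds
(5, 4): LHS = 729, RHS = 189 → fails

4 of 5 pairs satisfy the claim.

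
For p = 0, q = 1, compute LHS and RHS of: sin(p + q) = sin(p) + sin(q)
LHS = sin(0 + 1) = sin(1) ≈ 0.8415
RHS = sin(0) + sin(1) = sin(1) ≈ 0.8415

LHS = RHS: the two sides agree.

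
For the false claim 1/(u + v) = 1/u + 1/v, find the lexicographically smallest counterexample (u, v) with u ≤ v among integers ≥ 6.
Substituting (6, 6) into the claim:
LHS = 1/(6 + 6) = 1/12
RHS = 1/6 + 1/6 = 1/3

Since LHS ≠ RHS, this pair disproves the claim, and no lexicographically smaller pair (u ≤ v, integers ≥ 6) does.

For instance (7, 11) is also a counterexample (LHS = 1/18, RHS = 18/77), but it's lexicographically larger.

Answer: (u, v) = (6, 6)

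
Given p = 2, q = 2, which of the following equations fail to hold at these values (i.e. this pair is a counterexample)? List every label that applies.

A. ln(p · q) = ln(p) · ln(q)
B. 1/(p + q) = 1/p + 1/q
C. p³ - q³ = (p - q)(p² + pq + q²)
A, B

Evaluating each claim at the given values:
A. LHS = ln(4) ≈ 1.386, RHS = ln(2)² ≈ 0.4805 → fails here (LHS ≠ RHS)
B. LHS = 1/4, RHS = 1 → fails here (LHS ≠ RHS)
C. LHS = 0, RHS = 0 → holds here (LHS = RHS)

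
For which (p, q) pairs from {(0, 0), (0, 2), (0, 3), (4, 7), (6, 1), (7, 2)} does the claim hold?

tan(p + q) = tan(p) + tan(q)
(0, 0), (0, 2), (0, 3)

Testing each pair:
(0, 0): LHS = 0, RHS = 0 → holds
(0, 2): LHS = tan(2) ≈ -2.185, RHS = tan(2) ≈ -2.185 → holds
(0, 3): LHS = tan(3) ≈ -0.1425, RHS = tan(3) ≈ -0.1425 → holds
(4, 7): LHS = tan(11) ≈ -226, RHS = tan(7) + tan(4) ≈ 2.029 → fails
(6, 1): LHS = tan(7) ≈ 0.8714, RHS = tan(6) + tan(1) ≈ 1.266 → fails
(7, 2): LHS = tan(9) ≈ -0.4523, RHS = tan(2) + tan(7) ≈ -1.314 → fails

3 of 6 pairs satisfy the claim.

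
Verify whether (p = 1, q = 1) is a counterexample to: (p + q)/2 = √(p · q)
Substituting p = 1, q = 1:
LHS = (1 + 1)/2 = 1
RHS = √(1 · 1) = 1

The sides agree, so this pair does not disprove the claim.

Answer: No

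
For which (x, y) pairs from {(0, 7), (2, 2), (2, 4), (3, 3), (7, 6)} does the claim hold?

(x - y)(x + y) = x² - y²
All pairs

Testing each pair:
(0, 7): LHS = -49, RHS = -49 → holds
(2, 2): LHS = 0, RHS = 0 → holds
(2, 4): LHS = -12, RHS = -12 → holds
(3, 3): LHS = 0, RHS = 0 → holds
(7, 6): LHS = 13, RHS = 13 → holds

Every pair satisfies the claim.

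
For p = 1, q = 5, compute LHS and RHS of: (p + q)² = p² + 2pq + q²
LHS = (1 + 5)² = 36
RHS = 1² + 2·1·5 + 5² = 36

LHS = RHS: the two sides agree.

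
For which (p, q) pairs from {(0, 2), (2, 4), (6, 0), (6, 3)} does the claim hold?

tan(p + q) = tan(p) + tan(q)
Testing each pair:
(0, 2): LHS = tan(2) ≈ -2.185, RHS = tan(2) ≈ -2.185 → holds
(2, 4): LHS = tan(6) ≈ -0.291, RHS = tan(2) + tan(4) ≈ -1.027 → fails
(6, 0): LHS = tan(6) ≈ -0.291, RHS = tan(6) ≈ -0.291 → holds
(6, 3): LHS = tan(9) ≈ -0.4523, RHS = tan(6) + tan(3) ≈ -0.4336 → fails

2 of 4 pairs satisfy the claim.

Answer: (0, 2), (6, 0)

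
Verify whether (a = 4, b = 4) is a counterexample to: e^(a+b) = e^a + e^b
Substituting a = 4, b = 4:
LHS = e^(4+4) = e^8 ≈ 2981
RHS = e^4 + e^4 = 2·e^4 ≈ 109.2

Since LHS ≠ RHS, this pair disproves the claim.

Answer: Yes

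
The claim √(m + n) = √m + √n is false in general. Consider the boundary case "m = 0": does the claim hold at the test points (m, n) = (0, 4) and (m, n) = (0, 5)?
Yes, holds at both test points

At (0, 4): LHS = 2, RHS = 2 → equal
At (0, 5): LHS = √(5) ≈ 2.236, RHS = √(5) ≈ 2.236 → equal

So the claim does hold at both of these boundary points, even though it is not an identity.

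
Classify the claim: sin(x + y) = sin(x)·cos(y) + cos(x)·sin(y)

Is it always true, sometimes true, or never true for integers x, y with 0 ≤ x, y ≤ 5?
The identity holds for every pair in the range. For instance at (x, y) = (5, 3): both sides equal sin(8) ≈ 0.9894.

Answer: Always true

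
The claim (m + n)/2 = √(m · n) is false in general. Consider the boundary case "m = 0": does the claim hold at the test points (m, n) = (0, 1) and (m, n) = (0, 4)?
At (0, 1): LHS = 1/2 ≠ RHS = 0
At (0, 4): LHS = 2 ≠ RHS = 0

Answer: No, fails at both test points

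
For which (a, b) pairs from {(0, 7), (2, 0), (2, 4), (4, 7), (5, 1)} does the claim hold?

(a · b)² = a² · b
(0, 7), (2, 0), (5, 1)

Testing each pair:
(0, 7): LHS = 0, RHS = 0 → holds
(2, 0): LHS = 0, RHS = 0 → holds
(2, 4): LHS = 64, RHS = 16 → fails
(4, 7): LHS = 784, RHS = 112 → fails
(5, 1): LHS = 25, RHS = 25 → holds

3 of 5 pairs satisfy the claim.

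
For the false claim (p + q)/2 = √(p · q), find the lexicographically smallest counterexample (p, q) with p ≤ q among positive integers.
Substituting (1, 2) into the claim:
LHS = (1 + 2)/2 = 3/2
RHS = √(1 · 2) = √(2) ≈ 1.414

Since LHS ≠ RHS, this pair disproves the claim, and no lexicographically smaller pair (p ≤ q, positive integers) does.

For instance (3, 4) is also a counterexample (LHS = 7/2, RHS = 2·√(3) ≈ 3.464), but it's lexicographically larger.

Answer: (p, q) = (1, 2)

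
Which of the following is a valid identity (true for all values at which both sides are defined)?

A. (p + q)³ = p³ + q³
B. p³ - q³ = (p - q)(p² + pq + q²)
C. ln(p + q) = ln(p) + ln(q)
A: fails at (4, 4) — LHS = 512, RHS = 128.
B: holds — e.g. at (1, 5), both sides equal -124.
C: fails at (5, 5) — LHS = ln(10) ≈ 2.303, RHS = 2·ln(5) ≈ 3.219.

Answer: B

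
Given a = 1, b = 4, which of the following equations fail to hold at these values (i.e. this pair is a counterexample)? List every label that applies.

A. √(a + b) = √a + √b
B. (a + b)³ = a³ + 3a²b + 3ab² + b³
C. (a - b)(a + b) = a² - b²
A

Evaluating each claim at the given values:
A. LHS = √(5) ≈ 2.236, RHS = 3 → fails here (LHS ≠ RHS)
B. LHS = 125, RHS = 125 → holds here (LHS = RHS)
C. LHS = -15, RHS = -15 → holds here (LHS = RHS)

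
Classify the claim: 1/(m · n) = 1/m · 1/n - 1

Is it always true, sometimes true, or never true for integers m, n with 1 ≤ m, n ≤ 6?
Never true

The claim fails for every pair in the range. For instance at (m, n) = (2, 2): LHS = 1/4, RHS = -3/4.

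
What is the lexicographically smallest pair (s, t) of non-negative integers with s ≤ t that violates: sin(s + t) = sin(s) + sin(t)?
(s, t) = (1, 1)

Substituting (1, 1) into the claim:
LHS = sin(1 + 1) = sin(2) ≈ 0.9093
RHS = sin(1) + sin(1) = 2·sin(1) ≈ 1.683

Since LHS ≠ RHS, this pair disproves the claim, and no lexicographically smaller pair (s ≤ t, non-negative integers) does.

For instance (3, 7) is also a counterexample (LHS = sin(10) ≈ -0.544, RHS = sin(3) + sin(7) ≈ 0.7981), but it's lexicographically larger.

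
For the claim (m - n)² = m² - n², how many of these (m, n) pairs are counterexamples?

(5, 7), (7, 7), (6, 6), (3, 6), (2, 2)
Testing each pair:
(5, 7): LHS = 4, RHS = -24 → counterexample
(7, 7): LHS = 0, RHS = 0 → satisfies claim
(6, 6): LHS = 0, RHS = 0 → satisfies claim
(3, 6): LHS = 9, RHS = -27 → counterexample
(2, 2): LHS = 0, RHS = 0 → satisfies claim

That makes 2 counterexamples.

Answer: 2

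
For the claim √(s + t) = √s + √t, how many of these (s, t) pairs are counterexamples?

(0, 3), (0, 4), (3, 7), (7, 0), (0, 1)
1

Testing each pair:
(0, 3): LHS = √(3) ≈ 1.732, RHS = √(3) ≈ 1.732 → satisfies claim
(0, 4): LHS = 2, RHS = 2 → satisfies claim
(3, 7): LHS = √(10) ≈ 3.162, RHS = √(3) + √(7) ≈ 4.378 → counterexample
(7, 0): LHS = √(7) ≈ 2.646, RHS = √(7) ≈ 2.646 → satisfies claim
(0, 1): LHS = 1, RHS = 1 → satisfies claim

That makes 1 counterexample.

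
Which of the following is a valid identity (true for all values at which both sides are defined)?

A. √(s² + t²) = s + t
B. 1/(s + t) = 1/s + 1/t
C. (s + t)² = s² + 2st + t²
A: fails at (5, 8) — LHS = √(89) ≈ 9.434, RHS = 13.
B: fails at (2, 2) — LHS = 1/4, RHS = 1.
C: holds — e.g. at (6, 7), both sides equal 169.

Answer: C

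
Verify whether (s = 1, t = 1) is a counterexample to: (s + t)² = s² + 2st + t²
No

Substituting s = 1, t = 1:
LHS = (1 + 1)² = 4
RHS = 1² + 2·1·1 + 1² = 4

The sides agree, so this pair does not disprove the claim.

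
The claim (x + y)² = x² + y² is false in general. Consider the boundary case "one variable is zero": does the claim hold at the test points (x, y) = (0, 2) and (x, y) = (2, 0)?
At (0, 2): LHS = 4, RHS = 4 → equal
At (2, 0): LHS = 4, RHS = 4 → equal

So the claim does hold at both of these boundary points, even though it is not an identity.

Answer: Yes, holds at both test points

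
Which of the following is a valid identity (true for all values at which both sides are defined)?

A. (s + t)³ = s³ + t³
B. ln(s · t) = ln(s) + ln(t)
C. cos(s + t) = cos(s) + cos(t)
B

A: fails at (5, 5) — LHS = 1000, RHS = 250.
B: holds — e.g. at (3, 4), both sides equal ln(12) ≈ 2.485.
C: fails at (4, 4) — LHS = cos(8) ≈ -0.1455, RHS = 2·cos(4) ≈ -1.307.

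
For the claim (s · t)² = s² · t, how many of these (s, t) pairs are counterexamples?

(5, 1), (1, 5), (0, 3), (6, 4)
2

Testing each pair:
(5, 1): LHS = 25, RHS = 25 → satisfies claim
(1, 5): LHS = 25, RHS = 5 → counterexample
(0, 3): LHS = 0, RHS = 0 → satisfies claim
(6, 4): LHS = 576, RHS = 144 → counterexample

That makes 2 counterexamples.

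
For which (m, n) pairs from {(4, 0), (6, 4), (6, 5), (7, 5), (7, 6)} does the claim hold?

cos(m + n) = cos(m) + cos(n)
None

Testing each pair:
(4, 0): LHS = cos(4) ≈ -0.6536, RHS = cos(4) + 1 ≈ 0.3464 → fails
(6, 4): LHS = cos(10) ≈ -0.8391, RHS = cos(4) + cos(6) ≈ 0.3065 → fails
(6, 5): LHS = cos(11) ≈ 0.004426, RHS = cos(5) + cos(6) ≈ 1.244 → fails
(7, 5): LHS = cos(12) ≈ 0.8439, RHS = cos(5) + cos(7) ≈ 1.038 → fails
(7, 6): LHS = cos(13) ≈ 0.9074, RHS = cos(7) + cos(6) ≈ 1.714 → fails

No pair satisfies the claim.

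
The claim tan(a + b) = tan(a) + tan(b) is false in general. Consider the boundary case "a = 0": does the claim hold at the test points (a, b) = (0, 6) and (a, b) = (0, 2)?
At (0, 6): LHS = tan(6) ≈ -0.291, RHS = tan(6) ≈ -0.291 → equal
At (0, 2): LHS = tan(2) ≈ -2.185, RHS = tan(2) ≈ -2.185 → equal

So the claim does hold at both of these boundary points, even though it is not an identity.

Answer: Yes, holds at both test points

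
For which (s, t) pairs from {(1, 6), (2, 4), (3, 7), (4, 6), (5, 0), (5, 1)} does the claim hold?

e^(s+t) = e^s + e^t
None

Testing each pair:
(1, 6): LHS = e^7 ≈ 1097, RHS = e + e^6 ≈ 406.1 → fails
(2, 4): LHS = e^6 ≈ 403.4, RHS = e^2 + e^4 ≈ 61.99 → fails
(3, 7): LHS = e^10 ≈ 22026.5, RHS = e^3 + e^7 ≈ 1117 → fails
(4, 6): LHS = e^10 ≈ 22026.5, RHS = e^4 + e^6 ≈ 458 → fails
(5, 0): LHS = e^5 ≈ 148.4, RHS = 1 + e^5 ≈ 149.4 → fails
(5, 1): LHS = e^6 ≈ 403.4, RHS = e + e^5 ≈ 151.1 → fails

No pair satisfies the claim.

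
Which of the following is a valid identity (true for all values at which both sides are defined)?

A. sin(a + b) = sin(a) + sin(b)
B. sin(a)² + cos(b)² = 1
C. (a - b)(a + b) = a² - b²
A: fails at (4, 6) — LHS = sin(10) ≈ -0.544, RHS = sin(4) + sin(6) ≈ -1.036.
B: fails at (1, 5) — LHS = cos(5)² + sin(1)² ≈ 0.7885, RHS = 1.
C: holds — e.g. at (1, 4), both sides equal -15.

Answer: C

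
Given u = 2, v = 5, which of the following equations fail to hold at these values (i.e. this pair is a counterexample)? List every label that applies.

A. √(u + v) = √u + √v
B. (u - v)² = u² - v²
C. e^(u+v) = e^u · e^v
Evaluating each claim at the given values:
A. LHS = √(7) ≈ 2.646, RHS = √(2) + √(5) ≈ 3.65 → fails here (LHS ≠ RHS)
B. LHS = 9, RHS = -21 → fails here (LHS ≠ RHS)
C. LHS = e^7 ≈ 1097, RHS = e^7 ≈ 1097 → holds here (LHS = RHS)

Answer: A, B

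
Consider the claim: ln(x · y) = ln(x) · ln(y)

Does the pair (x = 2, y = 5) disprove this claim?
Yes

Substituting x = 2, y = 5:
LHS = ln(2 · 5) = ln(10) ≈ 2.303
RHS = ln(2) · ln(5) ≈ 1.116

Since LHS ≠ RHS, this pair disproves the claim.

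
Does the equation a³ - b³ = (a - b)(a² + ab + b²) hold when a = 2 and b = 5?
Holds

Substituting a = 2, b = 5:

LHS = 2³ - 5³ = -117
RHS = (2 - 5)(2² + 2·5 + 5²) = -117

LHS = RHS, so the equation holds at this point.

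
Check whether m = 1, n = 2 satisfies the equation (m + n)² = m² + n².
Fails

Substituting m = 1, n = 2:

LHS = (1 + 2)² = 9
RHS = 1² + 2² = 5

LHS ≠ RHS, so the equation does not hold at this point.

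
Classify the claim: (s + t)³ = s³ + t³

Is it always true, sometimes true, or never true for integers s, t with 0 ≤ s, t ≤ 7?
Sometimes true

It holds at (s, t) = (7, 0) (both sides equal 343), but fails at (s, t) = (6, 1) (LHS = 343, RHS = 217).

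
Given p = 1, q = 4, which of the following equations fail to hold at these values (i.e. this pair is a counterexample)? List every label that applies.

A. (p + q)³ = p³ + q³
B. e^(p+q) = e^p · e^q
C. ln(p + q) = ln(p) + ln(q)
Evaluating each claim at the given values:
A. LHS = 125, RHS = 65 → fails here (LHS ≠ RHS)
B. LHS = e^5 ≈ 148.4, RHS = e^5 ≈ 148.4 → holds here (LHS = RHS)
C. LHS = ln(5) ≈ 1.609, RHS = ln(4) ≈ 1.386 → fails here (LHS ≠ RHS)

Answer: A, C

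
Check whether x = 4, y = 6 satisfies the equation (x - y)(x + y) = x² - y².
Holds

Substituting x = 4, y = 6:

LHS = (4 - 6)(4 + 6) = -20
RHS = 4² - 6² = -20

LHS = RHS, so the equation holds at this point.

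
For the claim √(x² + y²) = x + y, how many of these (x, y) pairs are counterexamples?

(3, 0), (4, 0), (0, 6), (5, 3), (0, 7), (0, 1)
Testing each pair:
(3, 0): LHS = 3, RHS = 3 → satisfies claim
(4, 0): LHS = 4, RHS = 4 → satisfies claim
(0, 6): LHS = 6, RHS = 6 → satisfies claim
(5, 3): LHS = √(34) ≈ 5.831, RHS = 8 → counterexample
(0, 7): LHS = 7, RHS = 7 → satisfies claim
(0, 1): LHS = 1, RHS = 1 → satisfies claim

That makes 1 counterexample.

Answer: 1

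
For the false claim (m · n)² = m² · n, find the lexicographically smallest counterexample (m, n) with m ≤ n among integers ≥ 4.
Substituting (4, 4) into the claim:
LHS = (4 · 4)² = 256
RHS = 4² · 4 = 64

Since LHS ≠ RHS, this pair disproves the claim, and no lexicographically smaller pair (m ≤ n, integers ≥ 4) does.

For instance (9, 10) is also a counterexample (LHS = 8100, RHS = 810), but it's lexicographically larger.

Answer: (m, n) = (4, 4)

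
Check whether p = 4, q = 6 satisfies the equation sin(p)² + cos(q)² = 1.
Fails

Substituting p = 4, q = 6:

LHS = sin(4)² + cos(6)² ≈ 1.495
RHS = 1

LHS ≠ RHS, so the equation does not hold at this point.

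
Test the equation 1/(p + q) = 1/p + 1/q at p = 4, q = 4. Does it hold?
Substituting p = 4, q = 4:

LHS = 1/(4 + 4) = 1/8
RHS = 1/4 + 1/4 = 1/2

LHS ≠ RHS, so the equation does not hold at this point.

Answer: Fails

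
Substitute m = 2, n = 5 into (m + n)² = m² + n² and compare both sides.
LHS = (2 + 5)² = 49
RHS = 2² + 5² = 29

LHS ≠ RHS, so the equation does not hold here.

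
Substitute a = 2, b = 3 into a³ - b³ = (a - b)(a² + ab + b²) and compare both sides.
LHS = 2³ - 3³ = -19
RHS = (2 - 3)(2² + 2·3 + 3²) = -19

LHS = RHS: the two sides agree.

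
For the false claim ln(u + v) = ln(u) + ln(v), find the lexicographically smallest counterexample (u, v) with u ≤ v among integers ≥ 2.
(u, v) = (2, 3)

At (2, 2): both sides equal ln(4) ≈ 1.386, so it holds there.

Substituting (2, 3) into the claim:
LHS = ln(2 + 3) = ln(5) ≈ 1.609
RHS = ln(2) + ln(3) ≈ 1.792

Since LHS ≠ RHS, this pair disproves the claim, and no lexicographically smaller pair (u ≤ v, integers ≥ 2) does.

For instance (2, 9) is also a counterexample (LHS = ln(11) ≈ 2.398, RHS = ln(2) + ln(9) ≈ 2.89), but it's lexicographically larger.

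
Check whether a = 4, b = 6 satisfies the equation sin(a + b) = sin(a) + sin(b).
Fails

Substituting a = 4, b = 6:

LHS = sin(4 + 6) = sin(10) ≈ -0.544
RHS = sin(4) + sin(6) ≈ -1.036

LHS ≠ RHS, so the equation does not hold at this point.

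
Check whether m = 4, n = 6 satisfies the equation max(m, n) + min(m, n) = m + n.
Substituting m = 4, n = 6:

LHS = max(4, 6) + min(4, 6) = 10
RHS = 4 + 6 = 10

LHS = RHS, so the equation holds at this point.

Answer: Holds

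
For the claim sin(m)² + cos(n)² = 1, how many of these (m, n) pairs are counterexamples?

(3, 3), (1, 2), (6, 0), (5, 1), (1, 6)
4

Testing each pair:
(3, 3): LHS = sin(3)² + cos(3)² = 1, RHS = 1 → satisfies claim
(1, 2): LHS = cos(2)² + sin(1)² ≈ 0.8813, RHS = 1 → counterexample
(6, 0): LHS = sin(6)² + 1 ≈ 1.078, RHS = 1 → counterexample
(5, 1): LHS = cos(1)² + sin(5)² ≈ 1.211, RHS = 1 → counterexample
(1, 6): LHS = sin(1)² + cos(6)² ≈ 1.63, RHS = 1 → counterexample

That makes 4 counterexamples.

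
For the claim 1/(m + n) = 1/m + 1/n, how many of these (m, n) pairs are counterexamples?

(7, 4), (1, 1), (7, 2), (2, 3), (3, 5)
5

Testing each pair:
(7, 4): LHS = 1/11, RHS = 11/28 → counterexample
(1, 1): LHS = 1/2, RHS = 2 → counterexample
(7, 2): LHS = 1/9, RHS = 9/14 → counterexample
(2, 3): LHS = 1/5, RHS = 5/6 → counterexample
(3, 5): LHS = 1/8, RHS = 8/15 → counterexample

That makes 5 counterexamples.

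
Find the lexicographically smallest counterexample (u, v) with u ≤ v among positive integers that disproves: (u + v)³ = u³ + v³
(u, v) = (1, 1)

Substituting (1, 1) into the claim:
LHS = (1 + 1)³ = 8
RHS = 1³ + 1³ = 2

Since LHS ≠ RHS, this pair disproves the claim, and no lexicographically smaller pair (u ≤ v, positive integers) does.

For instance (4, 8) is also a counterexample (LHS = 1728, RHS = 576), but it's lexicographically larger.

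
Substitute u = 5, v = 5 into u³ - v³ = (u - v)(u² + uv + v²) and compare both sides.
LHS = 5³ - 5³ = 0
RHS = (5 - 5)(5² + 5·5 + 5²) = 0

LHS = RHS: the two sides agree.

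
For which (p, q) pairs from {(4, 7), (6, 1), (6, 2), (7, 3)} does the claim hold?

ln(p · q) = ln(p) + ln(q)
All pairs

Testing each pair:
(4, 7): LHS = ln(28) ≈ 3.332, RHS = ln(4) + ln(7) ≈ 3.332 → holds
(6, 1): LHS = ln(6) ≈ 1.792, RHS = ln(6) ≈ 1.792 → holds
(6, 2): LHS = ln(12) ≈ 2.485, RHS = ln(2) + ln(6) ≈ 2.485 → holds
(7, 3): LHS = ln(21) ≈ 3.045, RHS = ln(3) + ln(7) ≈ 3.045 → holds

Every pair satisfies the claim.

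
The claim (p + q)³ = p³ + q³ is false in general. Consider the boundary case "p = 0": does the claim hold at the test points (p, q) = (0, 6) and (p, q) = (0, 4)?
Yes, holds at both test points

At (0, 6): LHS = 216, RHS = 216 → equal
At (0, 4): LHS = 64, RHS = 64 → equal

So the claim does hold at both of these boundary points, even though it is not an identity.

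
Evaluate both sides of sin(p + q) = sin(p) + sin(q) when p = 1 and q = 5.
LHS = sin(1 + 5) = sin(6) ≈ -0.2794
RHS = sin(1) + sin(5) ≈ -0.1175

LHS ≠ RHS (they differ by about 0.162), so the equation does not hold here.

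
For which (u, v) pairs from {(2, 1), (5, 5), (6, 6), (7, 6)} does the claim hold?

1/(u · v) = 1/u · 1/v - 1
Testing each pair:
(2, 1): LHS = 1/2, RHS = -1/2 → fails
(5, 5): LHS = 1/25, RHS = -24/25 → fails
(6, 6): LHS = 1/36, RHS = -35/36 → fails
(7, 6): LHS = 1/42, RHS = -41/42 → fails

No pair satisfies the claim.

Answer: None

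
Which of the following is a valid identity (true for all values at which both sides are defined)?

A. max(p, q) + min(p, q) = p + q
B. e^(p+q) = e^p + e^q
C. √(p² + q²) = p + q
A

A: holds — e.g. at (1, 5), both sides equal 6.
B: fails at (5, 8) — LHS = e^13 ≈ 442413.4, RHS = e^5 + e^8 ≈ 3129.
C: fails at (2, 2) — LHS = 2·√(2) ≈ 2.828, RHS = 4.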